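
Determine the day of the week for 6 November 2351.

Doomsday rule: the anchor day for the 2300s is Wednesday. For year 51: 51÷12 = 4 r 3, and 3÷4 = 0, so 4+3+0 = 7.
Wednesday + 7 ≡ Wednesday — that's 2351's doomsday.
In November the doomsday date is Nov 7.
Nov 6 is 1 day before Nov 7; 1 mod 7 = 1, so Wednesday − 1 = Tuesday.

Tuesday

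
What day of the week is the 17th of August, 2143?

Doomsday rule: the anchor day for the 2100s is Sunday. For year 43: 43÷12 = 3 r 7, and 7÷4 = 1, so 3+7+1 = 11.
Sunday + 11 ≡ Thursday — that's 2143's doomsday.
In August the doomsday date is Aug 8.
Aug 17 is 9 days after Aug 8; 9 mod 7 = 2, so Thursday + 2 = Saturday.

Saturday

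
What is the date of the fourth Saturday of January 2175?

January 28, 2175

January 1, 2175 is a Sunday.
The first Saturday is therefore January 7 (6 days later).
The fourth Saturday is 7 + 3×7 = January 28.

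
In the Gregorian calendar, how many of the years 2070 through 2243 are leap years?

Multiples of 4 in [2070,2243]: 43.
Of those, multiples of 100: 2 (not leap unless ÷400).
Multiples of 400: 0.
Leap years = 43 − 2 + 0 = 41.

41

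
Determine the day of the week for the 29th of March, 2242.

Tuesday

January 1, 2242 is a Saturday.
Jan 1, 2242 → Feb 1, 2242: 31 days (January has 31).
Feb 1, 2242 → Mar 1, 2242: 28 days (February has 28).
Mar 1, 2242 → Mar 29, 2242: 28 days.
Total: 87 days.
87 mod 7 = 3, so Saturday + 3 = Tuesday.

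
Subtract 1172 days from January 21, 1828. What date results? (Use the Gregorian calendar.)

November 5, 1824

−365 (one year) → Jan 21, 1827 (807 left).
−365 (one year) → Jan 21, 1826 (442 left).
−365 (one year) → Jan 21, 1825 (77 left).
−21 → Dec 31, 1824 (end of Dec, 31 days; 56 left).
−31 → Nov 30, 1824 (end of Nov, 30 days; 25 left).
−25 → Nov 5, 1824.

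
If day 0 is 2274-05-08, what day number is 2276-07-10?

794

May 8, 2274 → May 8, 2275: 365 days.
May 8, 2275 → May 8, 2276: 366 days (Feb 29, 2276 is in that span).
May 8, 2276 → Jun 8, 2276: 31 days (May has 31).
Jun 8, 2276 → Jul 8, 2276: 30 days (June has 30).
Jul 8, 2276 → Jul 10, 2276: 2 days.
Total: 794 days.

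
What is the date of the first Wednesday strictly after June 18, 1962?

Jun 18, 1962 is a Monday.
From Monday to the next Wednesday is 2 days.
Jun 18, 1962 + 2 = Jun 20, 1962.

June 20, 1962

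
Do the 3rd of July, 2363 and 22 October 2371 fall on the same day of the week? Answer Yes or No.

No

From Jul 3, 2363 to Oct 22, 2371 is 3033 days.
3033 mod 7 = 2, so they are different weekdays.
(Jul 3, 2363 is a Wednesday; Oct 22, 2371 is a Friday.)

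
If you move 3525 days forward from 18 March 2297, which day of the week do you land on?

Monday

Mar 18, 2297 is a Thursday.
3525 mod 7 = 4, so 3525 days after a Thursday is Thursday + 4 = Monday.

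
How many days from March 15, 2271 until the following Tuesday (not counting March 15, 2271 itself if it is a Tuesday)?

Mar 15, 2271 is a Wednesday.
From Wednesday to the next Tuesday is 6 days.

6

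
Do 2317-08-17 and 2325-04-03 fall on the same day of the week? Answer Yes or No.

Yes

From Aug 17, 2317 to Apr 3, 2325 is 2786 days.
2786 mod 7 = 0, so they are the same weekday.
(Aug 17, 2317 is a Friday; Apr 3, 2325 is a Friday.)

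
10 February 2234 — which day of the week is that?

Monday

Doomsday rule: the anchor day for the 2200s is Friday. For year 34: 34÷12 = 2 r 10, and 10÷4 = 2, so 2+10+2 = 14.
Friday + 14 ≡ Friday — that's 2234's doomsday.
In February the doomsday date is Feb 28 (2234 is not a leap year).
Feb 10 is 18 days before Feb 28; 18 mod 7 = 4, so Friday − 4 = Monday.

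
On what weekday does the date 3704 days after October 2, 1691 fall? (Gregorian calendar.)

Wednesday

Oct 2, 1691 is a Tuesday.
3704 mod 7 = 1, so 3704 days after a Tuesday is Tuesday + 1 = Wednesday.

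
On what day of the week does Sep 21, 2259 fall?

Wednesday

Doomsday rule: the anchor day for the 2200s is Friday. For year 59: 59÷12 = 4 r 11, and 11÷4 = 2, so 4+11+2 = 17.
Friday + 17 ≡ Monday — that's 2259's doomsday.
In September the doomsday date is Sep 5.
Sep 21 is 16 days after Sep 5; 16 mod 7 = 2, so Monday + 2 = Wednesday.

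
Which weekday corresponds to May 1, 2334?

Doomsday rule: the anchor day for the 2300s is Wednesday. For year 34: 34÷12 = 2 r 10, and 10÷4 = 2, so 2+10+2 = 14.
Wednesday + 14 ≡ Wednesday — that's 2334's doomsday.
In May the doomsday date is May 9.
May 1 is 8 days before May 9; 8 mod 7 = 1, so Wednesday − 1 = Tuesday.

Tuesday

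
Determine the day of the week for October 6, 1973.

January 1, 1973 is a Monday.
Jan 1, 1973 → Feb 1, 1973: 31 days (January has 31).
Feb 1, 1973 → Mar 1, 1973: 28 days (February has 28).
Mar 1, 1973 → Apr 1, 1973: 31 days (March has 31).
Apr 1, 1973 → May 1, 1973: 30 days (April has 30).
May 1, 1973 → Jun 1, 1973: 31 days (May has 31).
Jun 1, 1973 → Jul 1, 1973: 30 days (June has 30).
Jul 1, 1973 → Aug 1, 1973: 31 days (July has 31).
Aug 1, 1973 → Sep 1, 1973: 31 days (August has 31).
Sep 1, 1973 → Oct 1, 1973: 30 days (September has 30).
Oct 1, 1973 → Oct 6, 1973: 5 days.
Total: 278 days.
278 mod 7 = 5, so Monday + 5 = Saturday.

Saturday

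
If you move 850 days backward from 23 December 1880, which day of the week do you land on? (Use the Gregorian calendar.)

Monday

Dec 23, 1880 is a Thursday.
850 mod 7 = 3, so 850 days before a Thursday is Thursday − 3 = Monday.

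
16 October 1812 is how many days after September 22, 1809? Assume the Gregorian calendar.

Sep 22, 1809 → Sep 22, 1810: 365 days.
Sep 22, 1810 → Sep 22, 1811: 365 days.
Sep 22, 1811 → Oct 22, 1811: 30 days (September has 30).
Oct 22, 1811 → Nov 22, 1811: 31 days (October has 31).
Nov 22, 1811 → Dec 22, 1811: 30 days (November has 30).
Dec 22, 1811 → Jan 22, 1812: 31 days (December has 31).
Jan 22, 1812 → Feb 22, 1812: 31 days (January has 31).
Feb 22, 1812 → Mar 22, 1812: 29 days (February has 29).
Mar 22, 1812 → Apr 22, 1812: 31 days (March has 31).
Apr 22, 1812 → May 22, 1812: 30 days (April has 30).
May 22, 1812 → Jun 22, 1812: 31 days (May has 31).
Jun 22, 1812 → Jul 22, 1812: 30 days (June has 30).
Jul 22, 1812 → Aug 22, 1812: 31 days (July has 31).
Aug 22, 1812 → Sep 22, 1812: 31 days (August has 31).
Sep 22, 1812 → Oct 16, 1812: 24 days.
Total: 1120 days.

1120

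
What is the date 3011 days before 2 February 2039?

−365 (one year) → Feb 2, 2038 (2646 left).
−365 (one year) → Feb 2, 2037 (2281 left).
−366 (one year; includes Feb 29, 2036) → Feb 2, 2036 (1915 left).
−365 (one year) → Feb 2, 2035 (1550 left).
−365 (one year) → Feb 2, 2034 (1185 left).
−365 (one year) → Feb 2, 2033 (820 left).
−366 (one year; includes Feb 29, 2032) → Feb 2, 2032 (454 left).
−365 (one year) → Feb 2, 2031 (89 left).
−2 → Jan 31, 2031 (end of Jan, 31 days; 87 left).
−31 → Dec 31, 2030 (end of Dec, 31 days; 56 left).
−31 → Nov 30, 2030 (end of Nov, 30 days; 25 left).
−25 → Nov 5, 2030.

November 5, 2030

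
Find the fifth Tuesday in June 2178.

June 30, 2178

June 1, 2178 is a Monday.
The first Tuesday is therefore June 2 (1 days later).
The fifth Tuesday is 2 + 4×7 = June 30.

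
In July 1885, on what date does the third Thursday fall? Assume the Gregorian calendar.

July 16, 1885

July 1, 1885 is a Wednesday.
The first Thursday is therefore July 2 (1 days later).
The third Thursday is 2 + 2×7 = July 16.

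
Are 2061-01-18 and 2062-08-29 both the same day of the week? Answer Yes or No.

Yes

From Jan 18, 2061 to Aug 29, 2062 is 588 days.
588 mod 7 = 0, so they are the same weekday.
(Jan 18, 2061 is a Tuesday; Aug 29, 2062 is a Tuesday.)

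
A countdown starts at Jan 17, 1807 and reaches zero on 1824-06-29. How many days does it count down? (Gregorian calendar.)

6373

Jan 17, 1807 → Jan 17, 1808: 365 days.
Jan 17, 1808 → Jan 17, 1809: 366 days (Feb 29, 1808 is in that span).
Jan 17, 1809 → Jan 17, 1810: 365 days.
Jan 17, 1810 → Jan 17, 1811: 365 days.
Jan 17, 1811 → Jan 17, 1812: 365 days.
Jan 17, 1812 → Jan 17, 1813: 366 days (Feb 29, 1812 is in that span).
Jan 17, 1813 → Jan 17, 1814: 365 days.
Jan 17, 1814 → Jan 17, 1815: 365 days.
Jan 17, 1815 → Jan 17, 1816: 365 days.
Jan 17, 1816 → Jan 17, 1817: 366 days (Feb 29, 1816 is in that span).
Jan 17, 1817 → Jan 17, 1818: 365 days.
Jan 17, 1818 → Jan 17, 1819: 365 days.
Jan 17, 1819 → Jan 17, 1820: 365 days.
Jan 17, 1820 → Jan 17, 1821: 366 days (Feb 29, 1820 is in that span).
Jan 17, 1821 → Jan 17, 1822: 365 days.
Jan 17, 1822 → Jan 17, 1823: 365 days.
Jan 17, 1823 → Jan 17, 1824: 365 days.
Jan 17, 1824 → Feb 17, 1824: 31 days (January has 31).
Feb 17, 1824 → Mar 17, 1824: 29 days (February has 29).
Mar 17, 1824 → Apr 17, 1824: 31 days (March has 31).
Apr 17, 1824 → May 17, 1824: 30 days (April has 30).
May 17, 1824 → Jun 17, 1824: 31 days (May has 31).
Jun 17, 1824 → Jun 29, 1824: 12 days.
Total: 6373 days.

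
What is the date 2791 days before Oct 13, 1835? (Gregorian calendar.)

−365 (one year) → Oct 13, 1834 (2426 left).
−365 (one year) → Oct 13, 1833 (2061 left).
−365 (one year) → Oct 13, 1832 (1696 left).
−366 (one year; includes Feb 29, 1832) → Oct 13, 1831 (1330 left).
−365 (one year) → Oct 13, 1830 (965 left).
−365 (one year) → Oct 13, 1829 (600 left).
−365 (one year) → Oct 13, 1828 (235 left).
−13 → Sep 30, 1828 (end of Sep, 30 days; 222 left).
−30 → Aug 31, 1828 (end of Aug, 31 days; 192 left).
−31 → Jul 31, 1828 (end of Jul, 31 days; 161 left).
−31 → Jun 30, 1828 (end of Jun, 30 days; 130 left).
−30 → May 31, 1828 (end of May, 31 days; 100 left).
−31 → Apr 30, 1828 (end of Apr, 30 days; 69 left).
−30 → Mar 31, 1828 (end of Mar, 31 days; 39 left).
−31 → Feb 29, 1828 (end of Feb, 29 days; 8 left).
−8 → Feb 21, 1828.

February 21, 1828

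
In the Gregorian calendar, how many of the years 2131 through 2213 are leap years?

Multiples of 4 in [2131,2213]: 21.
Of those, multiples of 100: 1 (not leap unless ÷400).
Multiples of 400: 0.
Leap years = 21 − 1 + 0 = 20.

20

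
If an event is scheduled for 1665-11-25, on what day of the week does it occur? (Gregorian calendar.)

Doomsday rule: the anchor day for the 1600s is Tuesday. For year 65: 65÷12 = 5 r 5, and 5÷4 = 1, so 5+5+1 = 11.
Tuesday + 11 ≡ Saturday — that's 1665's doomsday.
In November the doomsday date is Nov 7.
Nov 25 is 18 days after Nov 7; 18 mod 7 = 4, so Saturday + 4 = Wednesday.

Wednesday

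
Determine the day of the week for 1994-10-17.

Monday

Doomsday rule: the anchor day for the 1900s is Wednesday. For year 94: 94÷12 = 7 r 10, and 10÷4 = 2, so 7+10+2 = 19.
Wednesday + 19 ≡ Monday — that's 1994's doomsday.
In October the doomsday date is Oct 10.
Oct 17 is 7 days after Oct 10; 7 mod 7 = 0, so Monday + 0 = Monday.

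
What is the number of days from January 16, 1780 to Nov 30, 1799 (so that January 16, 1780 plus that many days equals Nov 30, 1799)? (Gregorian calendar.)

Jan 16, 1780 → Jan 16, 1781: 366 days (Feb 29, 1780 is in that span).
Jan 16, 1781 → Jan 16, 1782: 365 days.
Jan 16, 1782 → Jan 16, 1783: 365 days.
Jan 16, 1783 → Jan 16, 1784: 365 days.
Jan 16, 1784 → Jan 16, 1785: 366 days (Feb 29, 1784 is in that span).
Jan 16, 1785 → Jan 16, 1786: 365 days.
Jan 16, 1786 → Jan 16, 1787: 365 days.
Jan 16, 1787 → Jan 16, 1788: 365 days.
Jan 16, 1788 → Jan 16, 1789: 366 days (Feb 29, 1788 is in that span).
Jan 16, 1789 → Jan 16, 1790: 365 days.
Jan 16, 1790 → Jan 16, 1791: 365 days.
Jan 16, 1791 → Jan 16, 1792: 365 days.
Jan 16, 1792 → Jan 16, 1793: 366 days (Feb 29, 1792 is in that span).
Jan 16, 1793 → Jan 16, 1794: 365 days.
Jan 16, 1794 → Jan 16, 1795: 365 days.
Jan 16, 1795 → Jan 16, 1796: 365 days.
Jan 16, 1796 → Jan 16, 1797: 366 days (Feb 29, 1796 is in that span).
Jan 16, 1797 → Jan 16, 1798: 365 days.
Jan 16, 1798 → Jan 16, 1799: 365 days.
Jan 16, 1799 → Feb 16, 1799: 31 days (January has 31).
Feb 16, 1799 → Mar 16, 1799: 28 days (February has 28).
Mar 16, 1799 → Apr 16, 1799: 31 days (March has 31).
Apr 16, 1799 → May 16, 1799: 30 days (April has 30).
May 16, 1799 → Jun 16, 1799: 31 days (May has 31).
Jun 16, 1799 → Jul 16, 1799: 30 days (June has 30).
Jul 16, 1799 → Aug 16, 1799: 31 days (July has 31).
Aug 16, 1799 → Sep 16, 1799: 31 days (August has 31).
Sep 16, 1799 → Oct 16, 1799: 30 days (September has 30).
Oct 16, 1799 → Nov 16, 1799: 31 days (October has 31).
Nov 16, 1799 → Nov 30, 1799: 14 days.
Total: 7258 days.

7258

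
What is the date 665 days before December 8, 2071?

−365 (one year) → Dec 8, 2070 (300 left).
−8 → Nov 30, 2070 (end of Nov, 30 days; 292 left).
−30 → Oct 31, 2070 (end of Oct, 31 days; 262 left).
−31 → Sep 30, 2070 (end of Sep, 30 days; 231 left).
−30 → Aug 31, 2070 (end of Aug, 31 days; 201 left).
−31 → Jul 31, 2070 (end of Jul, 31 days; 170 left).
−31 → Jun 30, 2070 (end of Jun, 30 days; 139 left).
−30 → May 31, 2070 (end of May, 31 days; 109 left).
−31 → Apr 30, 2070 (end of Apr, 30 days; 78 left).
−30 → Mar 31, 2070 (end of Mar, 31 days; 48 left).
−31 → Feb 28, 2070 (end of Feb, 28 days; 17 left).
−17 → Feb 11, 2070.

February 11, 2070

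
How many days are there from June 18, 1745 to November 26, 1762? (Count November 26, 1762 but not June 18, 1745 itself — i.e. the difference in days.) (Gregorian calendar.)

Jun 18, 1745 → Jun 18, 1746: 365 days.
Jun 18, 1746 → Jun 18, 1747: 365 days.
Jun 18, 1747 → Jun 18, 1748: 366 days (Feb 29, 1748 is in that span).
Jun 18, 1748 → Jun 18, 1749: 365 days.
Jun 18, 1749 → Jun 18, 1750: 365 days.
Jun 18, 1750 → Jun 18, 1751: 365 days.
Jun 18, 1751 → Jun 18, 1752: 366 days (Feb 29, 1752 is in that span).
Jun 18, 1752 → Jun 18, 1753: 365 days.
Jun 18, 1753 → Jun 18, 1754: 365 days.
Jun 18, 1754 → Jun 18, 1755: 365 days.
Jun 18, 1755 → Jun 18, 1756: 366 days (Feb 29, 1756 is in that span).
Jun 18, 1756 → Jun 18, 1757: 365 days.
Jun 18, 1757 → Jun 18, 1758: 365 days.
Jun 18, 1758 → Jun 18, 1759: 365 days.
Jun 18, 1759 → Jun 18, 1760: 366 days (Feb 29, 1760 is in that span).
Jun 18, 1760 → Jun 18, 1761: 365 days.
Jun 18, 1761 → Jun 18, 1762: 365 days.
Jun 18, 1762 → Jul 18, 1762: 30 days (June has 30).
Jul 18, 1762 → Aug 18, 1762: 31 days (July has 31).
Aug 18, 1762 → Sep 18, 1762: 31 days (August has 31).
Sep 18, 1762 → Oct 18, 1762: 30 days (September has 30).
Oct 18, 1762 → Nov 18, 1762: 31 days (October has 31).
Nov 18, 1762 → Nov 26, 1762: 8 days.
Total: 6370 days.

6370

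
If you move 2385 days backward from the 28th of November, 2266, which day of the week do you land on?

Friday

Nov 28, 2266 is a Wednesday.
2385 mod 7 = 5, so 2385 days before a Wednesday is Wednesday − 5 = Friday.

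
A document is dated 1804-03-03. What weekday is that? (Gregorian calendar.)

Saturday

Doomsday rule: the anchor day for the 1800s is Friday. For year 04: 4÷12 = 0 r 4, and 4÷4 = 1, so 0+4+1 = 5.
Friday + 5 ≡ Wednesday — that's 1804's doomsday.
In March the doomsday date is Mar 14.
Mar 3 is 11 days before Mar 14; 11 mod 7 = 4, so Wednesday − 4 = Saturday.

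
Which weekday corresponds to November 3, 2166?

January 1, 2166 is a Wednesday.
Jan 1, 2166 → Feb 1, 2166: 31 days (January has 31).
Feb 1, 2166 → Mar 1, 2166: 28 days (February has 28).
Mar 1, 2166 → Apr 1, 2166: 31 days (March has 31).
Apr 1, 2166 → May 1, 2166: 30 days (April has 30).
May 1, 2166 → Jun 1, 2166: 31 days (May has 31).
Jun 1, 2166 → Jul 1, 2166: 30 days (June has 30).
Jul 1, 2166 → Aug 1, 2166: 31 days (July has 31).
Aug 1, 2166 → Sep 1, 2166: 31 days (August has 31).
Sep 1, 2166 → Oct 1, 2166: 30 days (September has 30).
Oct 1, 2166 → Nov 1, 2166: 31 days (October has 31).
Nov 1, 2166 → Nov 3, 2166: 2 days.
Total: 306 days.
306 mod 7 = 5, so Wednesday + 5 = Monday.

Monday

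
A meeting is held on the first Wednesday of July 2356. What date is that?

July 1, 2356 is a Sunday.
The first Wednesday is therefore July 4 (3 days later).

July 4, 2356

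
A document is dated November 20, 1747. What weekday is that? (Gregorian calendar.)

Doomsday rule: the anchor day for the 1700s is Sunday. For year 47: 47÷12 = 3 r 11, and 11÷4 = 2, so 3+11+2 = 16.
Sunday + 16 ≡ Tuesday — that's 1747's doomsday.
In November the doomsday date is Nov 7.
Nov 20 is 13 days after Nov 7; 13 mod 7 = 6, so Tuesday + 6 = Monday.

Monday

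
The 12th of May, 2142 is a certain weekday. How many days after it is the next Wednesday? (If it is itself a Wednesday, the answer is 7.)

May 12, 2142 is a Saturday.
From Saturday to the next Wednesday is 4 days.

4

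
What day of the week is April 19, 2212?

Sunday

Doomsday rule: the anchor day for the 2200s is Friday. For year 12: 12÷12 = 1 r 0, and 0÷4 = 0, so 1+0+0 = 1.
Friday + 1 ≡ Saturday — that's 2212's doomsday.
In April the doomsday date is Apr 4.
Apr 19 is 15 days after Apr 4; 15 mod 7 = 1, so Saturday + 1 = Sunday.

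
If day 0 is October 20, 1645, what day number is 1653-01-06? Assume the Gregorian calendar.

Oct 20, 1645 → Oct 20, 1646: 365 days.
Oct 20, 1646 → Oct 20, 1647: 365 days.
Oct 20, 1647 → Oct 20, 1648: 366 days (Feb 29, 1648 is in that span).
Oct 20, 1648 → Oct 20, 1649: 365 days.
Oct 20, 1649 → Oct 20, 1650: 365 days.
Oct 20, 1650 → Oct 20, 1651: 365 days.
Oct 20, 1651 → Oct 20, 1652: 366 days (Feb 29, 1652 is in that span).
Oct 20, 1652 → Nov 20, 1652: 31 days (October has 31).
Nov 20, 1652 → Dec 20, 1652: 30 days (November has 30).
Dec 20, 1652 → Jan 6, 1653: 17 days.
Total: 2635 days.

2635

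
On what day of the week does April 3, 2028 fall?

Monday

Doomsday rule: the anchor day for the 2000s is Tuesday. For year 28: 28÷12 = 2 r 4, and 4÷4 = 1, so 2+4+1 = 7.
Tuesday + 7 ≡ Tuesday — that's 2028's doomsday.
In April the doomsday date is Apr 4.
Apr 3 is 1 day before Apr 4; 1 mod 7 = 1, so Tuesday − 1 = Monday.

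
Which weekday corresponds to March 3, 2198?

January 1, 2198 is a Monday.
Jan 1, 2198 → Feb 1, 2198: 31 days (January has 31).
Feb 1, 2198 → Mar 1, 2198: 28 days (February has 28).
Mar 1, 2198 → Mar 3, 2198: 2 days.
Total: 61 days.
61 mod 7 = 5, so Monday + 5 = Saturday.

Saturday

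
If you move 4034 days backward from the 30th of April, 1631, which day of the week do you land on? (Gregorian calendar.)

First find the weekday of Apr 30, 1631. Doomsday rule: the anchor day for the 1600s is Tuesday. For year 31: 31÷12 = 2 r 7, and 7÷4 = 1, so 2+7+1 = 10.
Tuesday + 10 ≡ Friday — that's 1631's doomsday.
In April the doomsday date is Apr 4.
Apr 30 is 26 days after Apr 4; 26 mod 7 = 5, so Friday + 5 = Wednesday.
4034 mod 7 = 2, so 4034 days before a Wednesday is Wednesday − 2 = Monday.

Monday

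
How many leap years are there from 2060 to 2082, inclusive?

Multiples of 4 in [2060,2082]: 6.
Of those, multiples of 100: 0 (not leap unless ÷400).
Multiples of 400: 0.
Leap years = 6 − 0 + 0 = 6.

6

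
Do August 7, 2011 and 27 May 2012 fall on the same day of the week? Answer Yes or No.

Yes

From Aug 7, 2011 to May 27, 2012 is 294 days.
294 mod 7 = 0, so they are the same weekday.
(Aug 7, 2011 is a Sunday; May 27, 2012 is a Sunday.)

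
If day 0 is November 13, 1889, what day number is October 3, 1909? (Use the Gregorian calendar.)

Nov 13, 1889 → Nov 13, 1890: 365 days.
Nov 13, 1890 → Nov 13, 1891: 365 days.
Nov 13, 1891 → Nov 13, 1892: 366 days (Feb 29, 1892 is in that span).
Nov 13, 1892 → Nov 13, 1893: 365 days.
Nov 13, 1893 → Nov 13, 1894: 365 days.
Nov 13, 1894 → Nov 13, 1895: 365 days.
Nov 13, 1895 → Nov 13, 1896: 366 days (Feb 29, 1896 is in that span).
Nov 13, 1896 → Nov 13, 1897: 365 days.
Nov 13, 1897 → Nov 13, 1898: 365 days.
Nov 13, 1898 → Nov 13, 1899: 365 days.
Nov 13, 1899 → Nov 13, 1900: 365 days.
Nov 13, 1900 → Nov 13, 1901: 365 days.
Nov 13, 1901 → Nov 13, 1902: 365 days.
Nov 13, 1902 → Nov 13, 1903: 365 days.
Nov 13, 1903 → Nov 13, 1904: 366 days (Feb 29, 1904 is in that span).
Nov 13, 1904 → Nov 13, 1905: 365 days.
Nov 13, 1905 → Nov 13, 1906: 365 days.
Nov 13, 1906 → Nov 13, 1907: 365 days.
Nov 13, 1907 → Nov 13, 1908: 366 days (Feb 29, 1908 is in that span).
Nov 13, 1908 → Dec 13, 1908: 30 days (November has 30).
Dec 13, 1908 → Jan 13, 1909: 31 days (December has 31).
Jan 13, 1909 → Feb 13, 1909: 31 days (January has 31).
Feb 13, 1909 → Mar 13, 1909: 28 days (February has 28).
Mar 13, 1909 → Apr 13, 1909: 31 days (March has 31).
Apr 13, 1909 → May 13, 1909: 30 days (April has 30).
May 13, 1909 → Jun 13, 1909: 31 days (May has 31).
Jun 13, 1909 → Jul 13, 1909: 30 days (June has 30).
Jul 13, 1909 → Aug 13, 1909: 31 days (July has 31).
Aug 13, 1909 → Sep 13, 1909: 31 days (August has 31).
Sep 13, 1909 → Oct 3, 1909: 20 days.
Total: 7263 days.

7263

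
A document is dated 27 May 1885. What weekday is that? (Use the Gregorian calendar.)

Doomsday rule: the anchor day for the 1800s is Friday. For year 85: 85÷12 = 7 r 1, and 1÷4 = 0, so 7+1+0 = 8.
Friday + 8 ≡ Saturday — that's 1885's doomsday.
In May the doomsday date is May 9.
May 27 is 18 days after May 9; 18 mod 7 = 4, so Saturday + 4 = Wednesday.

Wednesday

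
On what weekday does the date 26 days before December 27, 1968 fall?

Dec 27, 1968 is a Friday.
26 mod 7 = 5, so 26 days before a Friday is Friday − 5 = Sunday.

Sunday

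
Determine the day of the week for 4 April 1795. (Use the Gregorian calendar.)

Saturday

Doomsday rule: the anchor day for the 1700s is Sunday. For year 95: 95÷12 = 7 r 11, and 11÷4 = 2, so 7+11+2 = 20.
Sunday + 20 ≡ Saturday — that's 1795's doomsday.
In April the doomsday date is Apr 4.
Apr 4 is the doomsday itself: Saturday.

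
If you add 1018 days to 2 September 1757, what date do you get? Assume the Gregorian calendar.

June 16, 1760

+365 (one year) → Sep 2, 1758 (653 left).
+365 (one year) → Sep 2, 1759 (288 left).
Sep has 30 days: +29 → Oct 1, 1759 (259 left).
Oct has 31 days: +31 → Nov 1, 1759 (228 left).
Nov has 30 days: +30 → Dec 1, 1759 (198 left).
Dec has 31 days: +31 → Jan 1, 1760 (167 left).
Jan has 31 days: +31 → Feb 1, 1760 (136 left).
Feb has 29 days: +29 → Mar 1, 1760 (107 left).
Mar has 31 days: +31 → Apr 1, 1760 (76 left).
Apr has 30 days: +30 → May 1, 1760 (46 left).
May has 31 days: +31 → Jun 1, 1760 (15 left).
+15 → Jun 16, 1760.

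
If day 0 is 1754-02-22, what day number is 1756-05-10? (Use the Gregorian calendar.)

808

Feb 22, 1754 → Feb 22, 1755: 365 days.
Feb 22, 1755 → Feb 22, 1756: 365 days.
Feb 22, 1756 → Mar 22, 1756: 29 days (February has 29).
Mar 22, 1756 → Apr 22, 1756: 31 days (March has 31).
Apr 22, 1756 → May 10, 1756: 18 days.
Total: 808 days.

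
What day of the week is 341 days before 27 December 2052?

Sunday

Dec 27, 2052 is a Friday.
341 mod 7 = 5, so 341 days before a Friday is Friday − 5 = Sunday.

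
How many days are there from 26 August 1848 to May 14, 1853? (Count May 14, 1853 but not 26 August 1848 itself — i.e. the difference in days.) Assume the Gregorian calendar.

Aug 26, 1848 → Aug 26, 1849: 365 days.
Aug 26, 1849 → Aug 26, 1850: 365 days.
Aug 26, 1850 → Aug 26, 1851: 365 days.
Aug 26, 1851 → Aug 26, 1852: 366 days (Feb 29, 1852 is in that span).
Aug 26, 1852 → Sep 26, 1852: 31 days (August has 31).
Sep 26, 1852 → Oct 26, 1852: 30 days (September has 30).
Oct 26, 1852 → Nov 26, 1852: 31 days (October has 31).
Nov 26, 1852 → Dec 26, 1852: 30 days (November has 30).
Dec 26, 1852 → Jan 26, 1853: 31 days (December has 31).
Jan 26, 1853 → Feb 26, 1853: 31 days (January has 31).
Feb 26, 1853 → Mar 26, 1853: 28 days (February has 28).
Mar 26, 1853 → Apr 26, 1853: 31 days (March has 31).
Apr 26, 1853 → May 14, 1853: 18 days.
Total: 1722 days.

1722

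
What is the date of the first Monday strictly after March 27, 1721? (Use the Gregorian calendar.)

March 31, 1721

Mar 27, 1721 is a Thursday.
From Thursday to the next Monday is 4 days.
Mar 27, 1721 + 4 = Mar 31, 1721.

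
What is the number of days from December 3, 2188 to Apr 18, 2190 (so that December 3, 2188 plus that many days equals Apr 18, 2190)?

501

Dec 3, 2188 → Dec 3, 2189: 365 days.
Dec 3, 2189 → Jan 3, 2190: 31 days (December has 31).
Jan 3, 2190 → Feb 3, 2190: 31 days (January has 31).
Feb 3, 2190 → Mar 3, 2190: 28 days (February has 28).
Mar 3, 2190 → Apr 3, 2190: 31 days (March has 31).
Apr 3, 2190 → Apr 18, 2190: 15 days.
Total: 501 days.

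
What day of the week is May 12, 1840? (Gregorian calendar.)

Tuesday

Doomsday rule: the anchor day for the 1800s is Friday. For year 40: 40÷12 = 3 r 4, and 4÷4 = 1, so 3+4+1 = 8.
Friday + 8 ≡ Saturday — that's 1840's doomsday.
In May the doomsday date is May 9.
May 12 is 3 days after May 9; 3 mod 7 = 3, so Saturday + 3 = Tuesday.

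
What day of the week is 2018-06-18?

Monday

Doomsday rule: the anchor day for the 2000s is Tuesday. For year 18: 18÷12 = 1 r 6, and 6÷4 = 1, so 1+6+1 = 8.
Tuesday + 8 ≡ Wednesday — that's 2018's doomsday.
In June the doomsday date is Jun 6.
Jun 18 is 12 days after Jun 6; 12 mod 7 = 5, so Wednesday + 5 = Monday.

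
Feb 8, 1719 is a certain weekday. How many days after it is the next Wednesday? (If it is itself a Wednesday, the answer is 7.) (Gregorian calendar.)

7

Feb 8, 1719 is a Wednesday.
From Wednesday to the next Wednesday is 7 days.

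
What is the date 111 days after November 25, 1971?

March 15, 1972

Nov has 30 days: +6 → Dec 1, 1971 (105 left).
Dec has 31 days: +31 → Jan 1, 1972 (74 left).
Jan has 31 days: +31 → Feb 1, 1972 (43 left).
Feb has 29 days: +29 → Mar 1, 1972 (14 left).
+14 → Mar 15, 1972.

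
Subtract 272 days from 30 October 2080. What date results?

−30 → Sep 30, 2080 (end of Sep, 30 days; 242 left).
−30 → Aug 31, 2080 (end of Aug, 31 days; 212 left).
−31 → Jul 31, 2080 (end of Jul, 31 days; 181 left).
−31 → Jun 30, 2080 (end of Jun, 30 days; 150 left).
−30 → May 31, 2080 (end of May, 31 days; 120 left).
−31 → Apr 30, 2080 (end of Apr, 30 days; 89 left).
−30 → Mar 31, 2080 (end of Mar, 31 days; 59 left).
−31 → Feb 29, 2080 (end of Feb, 29 days; 28 left).
−28 → Feb 1, 2080.

February 1, 2080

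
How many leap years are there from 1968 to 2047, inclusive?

20

Multiples of 4 in [1968,2047]: 20.
Of those, multiples of 100: 1 (not leap unless ÷400).
Multiples of 400: 1.
Leap years = 20 − 1 + 1 = 20.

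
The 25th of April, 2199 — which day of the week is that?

Thursday

Doomsday rule: the anchor day for the 2100s is Sunday. For year 99: 99÷12 = 8 r 3, and 3÷4 = 0, so 8+3+0 = 11.
Sunday + 11 ≡ Thursday — that's 2199's doomsday.
In April the doomsday date is Apr 4.
Apr 25 is 21 days after Apr 4; 21 mod 7 = 0, so Thursday + 0 = Thursday.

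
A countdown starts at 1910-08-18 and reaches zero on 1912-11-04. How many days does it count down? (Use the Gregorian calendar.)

809

Aug 18, 1910 → Aug 18, 1911: 365 days.
Aug 18, 1911 → Aug 18, 1912: 366 days (Feb 29, 1912 is in that span).
Aug 18, 1912 → Sep 18, 1912: 31 days (August has 31).
Sep 18, 1912 → Oct 18, 1912: 30 days (September has 30).
Oct 18, 1912 → Nov 4, 1912: 17 days.
Total: 809 days.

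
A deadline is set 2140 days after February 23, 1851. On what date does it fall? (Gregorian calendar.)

+365 (one year) → Feb 23, 1852 (1775 left).
+366 (one year; includes Feb 29, 1852) → Feb 23, 1853 (1409 left).
+365 (one year) → Feb 23, 1854 (1044 left).
+365 (one year) → Feb 23, 1855 (679 left).
+365 (one year) → Feb 23, 1856 (314 left).
Feb has 29 days: +7 → Mar 1, 1856 (307 left).
Mar has 31 days: +31 → Apr 1, 1856 (276 left).
Apr has 30 days: +30 → May 1, 1856 (246 left).
May has 31 days: +31 → Jun 1, 1856 (215 left).
Jun has 30 days: +30 → Jul 1, 1856 (185 left).
Jul has 31 days: +31 → Aug 1, 1856 (154 left).
Aug has 31 days: +31 → Sep 1, 1856 (123 left).
Sep has 30 days: +30 → Oct 1, 1856 (93 left).
Oct has 31 days: +31 → Nov 1, 1856 (62 left).
Nov has 30 days: +30 → Dec 1, 1856 (32 left).
Dec has 31 days: +31 → Jan 1, 1857 (1 left).
+1 → Jan 2, 1857.

January 2, 1857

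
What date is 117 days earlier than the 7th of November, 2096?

−7 → Oct 31, 2096 (end of Oct, 31 days; 110 left).
−31 → Sep 30, 2096 (end of Sep, 30 days; 79 left).
−30 → Aug 31, 2096 (end of Aug, 31 days; 49 left).
−31 → Jul 31, 2096 (end of Jul, 31 days; 18 left).
−18 → Jul 13, 2096.

July 13, 2096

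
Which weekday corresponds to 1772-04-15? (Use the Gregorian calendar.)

Wednesday

Doomsday rule: the anchor day for the 1700s is Sunday. For year 72: 72÷12 = 6 r 0, and 0÷4 = 0, so 6+0+0 = 6.
Sunday + 6 ≡ Saturday — that's 1772's doomsday.
In April the doomsday date is Apr 4.
Apr 15 is 11 days after Apr 4; 11 mod 7 = 4, so Saturday + 4 = Wednesday.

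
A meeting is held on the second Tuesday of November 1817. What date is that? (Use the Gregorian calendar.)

November 1, 1817 is a Saturday.
The first Tuesday is therefore November 4 (3 days later).
The second Tuesday is 4 + 1×7 = November 11.

November 11, 1817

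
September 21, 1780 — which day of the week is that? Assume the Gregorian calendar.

Thursday

Doomsday rule: the anchor day for the 1700s is Sunday. For year 80: 80÷12 = 6 r 8, and 8÷4 = 2, so 6+8+2 = 16.
Sunday + 16 ≡ Tuesday — that's 1780's doomsday.
In September the doomsday date is Sep 5.
Sep 21 is 16 days after Sep 5; 16 mod 7 = 2, so Tuesday + 2 = Thursday.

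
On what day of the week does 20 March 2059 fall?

January 1, 2059 is a Wednesday.
Jan 1, 2059 → Feb 1, 2059: 31 days (January has 31).
Feb 1, 2059 → Mar 1, 2059: 28 days (February has 28).
Mar 1, 2059 → Mar 20, 2059: 19 days.
Total: 78 days.
78 mod 7 = 1, so Wednesday + 1 = Thursday.

Thursday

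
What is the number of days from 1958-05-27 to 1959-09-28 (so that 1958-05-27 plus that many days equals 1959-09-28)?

489

May 27, 1958 → May 27, 1959: 365 days.
May 27, 1959 → Jun 27, 1959: 31 days (May has 31).
Jun 27, 1959 → Jul 27, 1959: 30 days (June has 30).
Jul 27, 1959 → Aug 27, 1959: 31 days (July has 31).
Aug 27, 1959 → Sep 27, 1959: 31 days (August has 31).
Sep 27, 1959 → Sep 28, 1959: 1 days.
Total: 489 days.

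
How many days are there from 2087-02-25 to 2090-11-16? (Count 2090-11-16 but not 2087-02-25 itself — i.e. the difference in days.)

1360

Feb 25, 2087 → Feb 25, 2088: 365 days.
Feb 25, 2088 → Feb 25, 2089: 366 days (Feb 29, 2088 is in that span).
Feb 25, 2089 → Feb 25, 2090: 365 days.
Feb 25, 2090 → Mar 25, 2090: 28 days (February has 28).
Mar 25, 2090 → Apr 25, 2090: 31 days (March has 31).
Apr 25, 2090 → May 25, 2090: 30 days (April has 30).
May 25, 2090 → Jun 25, 2090: 31 days (May has 31).
Jun 25, 2090 → Jul 25, 2090: 30 days (June has 30).
Jul 25, 2090 → Aug 25, 2090: 31 days (July has 31).
Aug 25, 2090 → Sep 25, 2090: 31 days (August has 31).
Sep 25, 2090 → Oct 25, 2090: 30 days (September has 30).
Oct 25, 2090 → Nov 16, 2090: 22 days.
Total: 1360 days.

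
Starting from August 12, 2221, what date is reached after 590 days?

+365 (one year) → Aug 12, 2222 (225 left).
Aug has 31 days: +20 → Sep 1, 2222 (205 left).
Sep has 30 days: +30 → Oct 1, 2222 (175 left).
Oct has 31 days: +31 → Nov 1, 2222 (144 left).
Nov has 30 days: +30 → Dec 1, 2222 (114 left).
Dec has 31 days: +31 → Jan 1, 2223 (83 left).
Jan has 31 days: +31 → Feb 1, 2223 (52 left).
Feb has 28 days: +28 → Mar 1, 2223 (24 left).
+24 → Mar 25, 2223.

March 25, 2223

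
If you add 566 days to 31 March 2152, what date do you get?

+365 (one year) → Mar 31, 2153 (201 left).
Mar has 31 days: +1 → Apr 1, 2153 (200 left).
Apr has 30 days: +30 → May 1, 2153 (170 left).
May has 31 days: +31 → Jun 1, 2153 (139 left).
Jun has 30 days: +30 → Jul 1, 2153 (109 left).
Jul has 31 days: +31 → Aug 1, 2153 (78 left).
Aug has 31 days: +31 → Sep 1, 2153 (47 left).
Sep has 30 days: +30 → Oct 1, 2153 (17 left).
+17 → Oct 18, 2153.

October 18, 2153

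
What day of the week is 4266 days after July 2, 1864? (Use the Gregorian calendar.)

First find the weekday of Jul 2, 1864. Doomsday rule: the anchor day for the 1800s is Friday. For year 64: 64÷12 = 5 r 4, and 4÷4 = 1, so 5+4+1 = 10.
Friday + 10 ≡ Monday — that's 1864's doomsday.
In July the doomsday date is Jul 11.
Jul 2 is 9 days before Jul 11; 9 mod 7 = 2, so Monday − 2 = Saturday.
4266 mod 7 = 3, so 4266 days after a Saturday is Saturday + 3 = Tuesday.

Tuesday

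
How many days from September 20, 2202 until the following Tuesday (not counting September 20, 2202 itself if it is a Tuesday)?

1

Sep 20, 2202 is a Monday.
From Monday to the next Tuesday is 1 day.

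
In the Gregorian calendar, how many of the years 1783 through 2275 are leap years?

Multiples of 4 in [1783,2275]: 123.
Of those, multiples of 100: 5 (not leap unless ÷400).
Multiples of 400: 1.
Leap years = 123 − 5 + 1 = 119.

119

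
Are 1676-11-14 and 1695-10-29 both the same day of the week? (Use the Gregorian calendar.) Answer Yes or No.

Yes

From Nov 14, 1676 to Oct 29, 1695 is 6923 days.
6923 mod 7 = 0, so they are the same weekday.
(Nov 14, 1676 is a Saturday; Oct 29, 1695 is a Saturday.)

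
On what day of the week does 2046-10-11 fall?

Doomsday rule: the anchor day for the 2000s is Tuesday. For year 46: 46÷12 = 3 r 10, and 10÷4 = 2, so 3+10+2 = 15.
Tuesday + 15 ≡ Wednesday — that's 2046's doomsday.
In October the doomsday date is Oct 10.
Oct 11 is 1 day after Oct 10; 1 mod 7 = 1, so Wednesday + 1 = Thursday.

Thursday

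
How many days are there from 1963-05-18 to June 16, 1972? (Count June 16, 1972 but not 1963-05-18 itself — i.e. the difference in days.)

May 18, 1963 → May 18, 1964: 366 days (Feb 29, 1964 is in that span).
May 18, 1964 → May 18, 1965: 365 days.
May 18, 1965 → May 18, 1966: 365 days.
May 18, 1966 → May 18, 1967: 365 days.
May 18, 1967 → May 18, 1968: 366 days (Feb 29, 1968 is in that span).
May 18, 1968 → May 18, 1969: 365 days.
May 18, 1969 → May 18, 1970: 365 days.
May 18, 1970 → May 18, 1971: 365 days.
May 18, 1971 → Jun 18, 1971: 31 days (May has 31).
Jun 18, 1971 → Jul 18, 1971: 30 days (June has 30).
Jul 18, 1971 → Aug 18, 1971: 31 days (July has 31).
Aug 18, 1971 → Sep 18, 1971: 31 days (August has 31).
Sep 18, 1971 → Oct 18, 1971: 30 days (September has 30).
Oct 18, 1971 → Nov 18, 1971: 31 days (October has 31).
Nov 18, 1971 → Dec 18, 1971: 30 days (November has 30).
Dec 18, 1971 → Jan 18, 1972: 31 days (December has 31).
Jan 18, 1972 → Feb 18, 1972: 31 days (January has 31).
Feb 18, 1972 → Mar 18, 1972: 29 days (February has 29).
Mar 18, 1972 → Apr 18, 1972: 31 days (March has 31).
Apr 18, 1972 → May 18, 1972: 30 days (April has 30).
May 18, 1972 → Jun 16, 1972: 29 days.
Total: 3317 days.

3317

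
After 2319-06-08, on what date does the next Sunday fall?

Jun 8, 2319 is a Sunday.
From Sunday to the next Sunday is 7 days.
Jun 8, 2319 + 7 = Jun 15, 2319.

June 15, 2319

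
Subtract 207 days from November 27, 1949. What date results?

May 4, 1949

−27 → Oct 31, 1949 (end of Oct, 31 days; 180 left).
−31 → Sep 30, 1949 (end of Sep, 30 days; 149 left).
−30 → Aug 31, 1949 (end of Aug, 31 days; 119 left).
−31 → Jul 31, 1949 (end of Jul, 31 days; 88 left).
−31 → Jun 30, 1949 (end of Jun, 30 days; 57 left).
−30 → May 31, 1949 (end of May, 31 days; 27 left).
−27 → May 4, 1949.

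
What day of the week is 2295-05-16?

Doomsday rule: the anchor day for the 2200s is Friday. For year 95: 95÷12 = 7 r 11, and 11÷4 = 2, so 7+11+2 = 20.
Friday + 20 ≡ Thursday — that's 2295's doomsday.
In May the doomsday date is May 9.
May 16 is 7 days after May 9; 7 mod 7 = 0, so Thursday + 0 = Thursday.

Thursday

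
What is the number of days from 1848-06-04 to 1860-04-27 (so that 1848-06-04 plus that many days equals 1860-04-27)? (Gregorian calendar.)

Jun 4, 1848 → Jun 4, 1849: 365 days.
Jun 4, 1849 → Jun 4, 1850: 365 days.
Jun 4, 1850 → Jun 4, 1851: 365 days.
Jun 4, 1851 → Jun 4, 1852: 366 days (Feb 29, 1852 is in that span).
Jun 4, 1852 → Jun 4, 1853: 365 days.
Jun 4, 1853 → Jun 4, 1854: 365 days.
Jun 4, 1854 → Jun 4, 1855: 365 days.
Jun 4, 1855 → Jun 4, 1856: 366 days (Feb 29, 1856 is in that span).
Jun 4, 1856 → Jun 4, 1857: 365 days.
Jun 4, 1857 → Jun 4, 1858: 365 days.
Jun 4, 1858 → Jun 4, 1859: 365 days.
Jun 4, 1859 → Jul 4, 1859: 30 days (June has 30).
Jul 4, 1859 → Aug 4, 1859: 31 days (July has 31).
Aug 4, 1859 → Sep 4, 1859: 31 days (August has 31).
Sep 4, 1859 → Oct 4, 1859: 30 days (September has 30).
Oct 4, 1859 → Nov 4, 1859: 31 days (October has 31).
Nov 4, 1859 → Dec 4, 1859: 30 days (November has 30).
Dec 4, 1859 → Jan 4, 1860: 31 days (December has 31).
Jan 4, 1860 → Feb 4, 1860: 31 days (January has 31).
Feb 4, 1860 → Mar 4, 1860: 29 days (February has 29).
Mar 4, 1860 → Apr 4, 1860: 31 days (March has 31).
Apr 4, 1860 → Apr 27, 1860: 23 days.
Total: 4345 days.

4345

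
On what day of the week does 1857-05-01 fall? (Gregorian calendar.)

Friday

Doomsday rule: the anchor day for the 1800s is Friday. For year 57: 57÷12 = 4 r 9, and 9÷4 = 2, so 4+9+2 = 15.
Friday + 15 ≡ Saturday — that's 1857's doomsday.
In May the doomsday date is May 9.
May 1 is 8 days before May 9; 8 mod 7 = 1, so Saturday − 1 = Friday.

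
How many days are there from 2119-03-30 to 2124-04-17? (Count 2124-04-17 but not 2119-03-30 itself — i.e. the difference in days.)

1845

Mar 30, 2119 → Mar 30, 2120: 366 days (Feb 29, 2120 is in that span).
Mar 30, 2120 → Mar 30, 2121: 365 days.
Mar 30, 2121 → Mar 30, 2122: 365 days.
Mar 30, 2122 → Mar 30, 2123: 365 days.
Mar 30, 2123 → Apr 30, 2123: 31 days (March has 31).
Apr 30, 2123 → May 30, 2123: 30 days (April has 30).
May 30, 2123 → Jun 30, 2123: 31 days (May has 31).
Jun 30, 2123 → Jul 30, 2123: 30 days (June has 30).
Jul 30, 2123 → Aug 30, 2123: 31 days (July has 31).
Aug 30, 2123 → Sep 30, 2123: 31 days (August has 31).
Sep 30, 2123 → Oct 30, 2123: 30 days (September has 30).
Oct 30, 2123 → Nov 30, 2123: 31 days (October has 31).
Nov 30, 2123 → Dec 30, 2123: 30 days (November has 30).
Dec 30, 2123 → Jan 30, 2124: 31 days (December has 31).
Jan 30, 2124 → Feb 29, 2124: 30 days (January has 31).
Feb 29, 2124 → Mar 29, 2124: 29 days (February has 29).
Mar 29, 2124 → Apr 17, 2124: 19 days.
Total: 1845 days.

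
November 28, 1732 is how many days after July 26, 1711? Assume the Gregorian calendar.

7796

Jul 26, 1711 → Jul 26, 1712: 366 days (Feb 29, 1712 is in that span).
Jul 26, 1712 → Jul 26, 1713: 365 days.
Jul 26, 1713 → Jul 26, 1714: 365 days.
Jul 26, 1714 → Jul 26, 1715: 365 days.
Jul 26, 1715 → Jul 26, 1716: 366 days (Feb 29, 1716 is in that span).
Jul 26, 1716 → Jul 26, 1717: 365 days.
Jul 26, 1717 → Jul 26, 1718: 365 days.
Jul 26, 1718 → Jul 26, 1719: 365 days.
Jul 26, 1719 → Jul 26, 1720: 366 days (Feb 29, 1720 is in that span).
Jul 26, 1720 → Jul 26, 1721: 365 days.
Jul 26, 1721 → Jul 26, 1722: 365 days.
Jul 26, 1722 → Jul 26, 1723: 365 days.
Jul 26, 1723 → Jul 26, 1724: 366 days (Feb 29, 1724 is in that span).
Jul 26, 1724 → Jul 26, 1725: 365 days.
Jul 26, 1725 → Jul 26, 1726: 365 days.
Jul 26, 1726 → Jul 26, 1727: 365 days.
Jul 26, 1727 → Jul 26, 1728: 366 days (Feb 29, 1728 is in that span).
Jul 26, 1728 → Jul 26, 1729: 365 days.
Jul 26, 1729 → Jul 26, 1730: 365 days.
Jul 26, 1730 → Jul 26, 1731: 365 days.
Jul 26, 1731 → Jul 26, 1732: 366 days (Feb 29, 1732 is in that span).
Jul 26, 1732 → Aug 26, 1732: 31 days (July has 31).
Aug 26, 1732 → Sep 26, 1732: 31 days (August has 31).
Sep 26, 1732 → Oct 26, 1732: 30 days (September has 30).
Oct 26, 1732 → Nov 26, 1732: 31 days (October has 31).
Nov 26, 1732 → Nov 28, 1732: 2 days.
Total: 7796 days.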